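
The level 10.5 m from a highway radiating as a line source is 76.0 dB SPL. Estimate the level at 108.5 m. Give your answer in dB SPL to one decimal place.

65.9 dB SPL

Line-source attenuation: ΔL = 10·log₁₀(r₂/r₁) = 10·log₁₀(108.5/10.5) = 10.142 dB.
L₂ = 76.0 − 10·log₁₀(108.5/10.5) = 76.0 − 10.142 = 65.86 dB SPL.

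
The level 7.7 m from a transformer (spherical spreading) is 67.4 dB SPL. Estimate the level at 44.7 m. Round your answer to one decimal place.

For a point source, L₂ = L₁ − 20·log₁₀(r₂/r₁).
L₂ = 67.4 − 20·log₁₀(44.7/7.7) = 67.4 − 15.276 = 52.12 dB SPL.

52.1 dB SPL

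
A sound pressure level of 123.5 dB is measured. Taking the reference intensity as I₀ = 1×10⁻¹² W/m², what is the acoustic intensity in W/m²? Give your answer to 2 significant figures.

2.2 W/m²

L = 10·log₁₀(I/I₀) ⇒ I = I₀·10^(L/10) = 10⁻¹² × 10^12.35.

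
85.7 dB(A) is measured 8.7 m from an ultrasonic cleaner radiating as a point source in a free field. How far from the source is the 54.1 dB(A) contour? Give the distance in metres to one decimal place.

Point-source spreading drops the level by 20·log₁₀(r₂/r₁); inverting, r₂/r₁ = 10^(ΔL/20).
r₂ = 8.7·10^((85.7−54.1)/20) = 8.7·10^(31.6/20) = 330.76 m.

330.8 m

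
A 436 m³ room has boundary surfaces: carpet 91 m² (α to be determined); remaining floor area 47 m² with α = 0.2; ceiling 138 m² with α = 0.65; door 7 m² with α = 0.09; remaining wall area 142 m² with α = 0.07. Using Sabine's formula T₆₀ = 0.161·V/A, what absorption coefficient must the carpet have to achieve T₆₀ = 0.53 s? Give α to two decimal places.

0.25

A = 0.161·V/T₆₀ = 0.161·436/0.53 = 132.45 m² sabins.
Absorption from the other surfaces = 47·0.2 + 138·0.65 + 7·0.09 + 142·0.07 = 109.67 m², so the carpet must supply 22.78 m² over 91 m².
α = 22.78/91 = 0.250.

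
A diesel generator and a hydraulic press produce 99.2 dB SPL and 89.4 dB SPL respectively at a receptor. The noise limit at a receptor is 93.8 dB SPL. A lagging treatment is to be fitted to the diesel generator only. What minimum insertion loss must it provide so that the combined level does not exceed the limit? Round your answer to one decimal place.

Everything except the diesel generator sums to 10^(89.4/10) = 8.710e+08 in linear terms, 89.40 dB SPL.
To meet 93.8 dB SPL overall, the treated diesel generator may contribute at most 10^(93.8/10) − 8.710e+08 = 1.528e+09, i.e. 91.84 dB SPL.
Required insertion loss = 99.2 − 91.84 = 7.36 dB.

7.4 dB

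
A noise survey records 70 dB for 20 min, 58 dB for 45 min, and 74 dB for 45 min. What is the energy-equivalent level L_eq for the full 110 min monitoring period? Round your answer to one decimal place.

70.9 dB

The energy average is taken in the linear domain: L_eq = 10·log₁₀[(Σ tᵢ·10^(Lᵢ/10))/T], T = 110 min.
Σ tᵢ·10^(Lᵢ/10) = 20·10^(70/10) + 45·10^(58/10) + 45·10^(74/10) = 1.359e+09.
L_eq = 10·log₁₀(1.359e+09/110) = 70.92 dB.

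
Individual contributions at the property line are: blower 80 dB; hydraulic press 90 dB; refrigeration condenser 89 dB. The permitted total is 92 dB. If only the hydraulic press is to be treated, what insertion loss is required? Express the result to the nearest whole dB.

The untreated sources together contribute 10^(80/10) + 10^(89/10) = 8.943e+08, i.e. 89.51 dB.
The limit corresponds to 10^(92/10) = 1.585e+09; subtracting the fixed part leaves 6.906e+08 for the hydraulic press, i.e. 88.39 dB.
So the hydraulic press must be reduced from 90 to 88.39 dB: IL = 1.61 dB.

2 dB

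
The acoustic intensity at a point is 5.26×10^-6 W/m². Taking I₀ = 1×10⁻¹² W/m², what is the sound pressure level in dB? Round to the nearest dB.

I/I₀ = 5.26×10^-6/10⁻¹² = 5.26×10^6, and L = 10·log₁₀(I/I₀).
L = 10·(0.7210 + 6) = 67.21 dB.

67 dB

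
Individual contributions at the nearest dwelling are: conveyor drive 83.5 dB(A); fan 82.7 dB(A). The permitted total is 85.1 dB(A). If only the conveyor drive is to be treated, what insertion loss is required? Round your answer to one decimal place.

Everything except the conveyor drive sums to 10^(82.7/10) = 1.862e+08 in linear terms, 82.70 dB(A).
The limit corresponds to 10^(85.1/10) = 3.236e+08; subtracting the fixed part leaves 1.374e+08 for the conveyor drive, i.e. 81.38 dB(A).
Required insertion loss = 83.5 − 81.38 = 2.12 dB.

2.1 dB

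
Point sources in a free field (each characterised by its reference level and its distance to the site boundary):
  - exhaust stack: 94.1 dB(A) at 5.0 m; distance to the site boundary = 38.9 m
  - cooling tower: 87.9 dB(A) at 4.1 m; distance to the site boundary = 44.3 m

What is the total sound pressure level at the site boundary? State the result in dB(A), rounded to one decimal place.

76.8 dB(A)

First find each source's level at the receiver (point-source: −20·log₁₀(r/r_ref)), then combine on an intensity basis.
exhaust stack: 94.1 − 20·log₁₀(38.9/5.0) = 94.1 − 17.82 = 76.28 dB(A).
cooling tower: 87.9 − 20·log₁₀(44.3/4.1) = 87.9 − 20.67 = 67.23 dB(A).
Σ 10^(L/10) = 4.775e+07 → L_total = 10·log₁₀(4.775e+07) = 76.79 dB(A).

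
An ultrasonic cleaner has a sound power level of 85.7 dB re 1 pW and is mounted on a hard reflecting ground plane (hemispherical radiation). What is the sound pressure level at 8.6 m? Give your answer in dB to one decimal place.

59.0 dB

The power spreads over a hemisphere of area 2π·r², so L_p = L_w − 10·log₁₀(2π·r²).
2π·r² = 464.7 m², 10·log₁₀ of that is 26.672 dB.
L_p = 85.7 − 26.672 = 59.03 dB.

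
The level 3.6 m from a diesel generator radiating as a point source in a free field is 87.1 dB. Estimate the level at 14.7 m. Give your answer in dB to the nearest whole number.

Point-source attenuation: ΔL = 20·log₁₀(r₂/r₁) = 20·log₁₀(14.7/3.6) = 12.220 dB.
L₂ = 87.1 − 20·log₁₀(14.7/3.6) = 87.1 − 12.220 = 74.88 dB.

75 dB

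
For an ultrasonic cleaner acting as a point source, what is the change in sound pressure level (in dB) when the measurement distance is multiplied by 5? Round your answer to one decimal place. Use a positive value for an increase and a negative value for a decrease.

-14.0 dB

Point-source spreading: ΔL = −20·log₁₀(r₂/r₁).
ΔL = −20·log₁₀(5) = -13.98 dB.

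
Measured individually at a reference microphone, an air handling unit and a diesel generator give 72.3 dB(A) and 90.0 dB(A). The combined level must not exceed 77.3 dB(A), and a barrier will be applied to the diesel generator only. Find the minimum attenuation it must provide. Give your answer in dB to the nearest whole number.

14 dB

Everything except the diesel generator sums to 10^(72.3/10) = 1.698e+07 in linear terms, 72.30 dB(A).
To meet 77.3 dB(A) overall, the treated diesel generator may contribute at most 10^(77.3/10) − 1.698e+07 = 3.672e+07, i.e. 75.65 dB(A).
So the diesel generator must be reduced from 90.0 to 75.65 dB(A): IL = 14.35 dB.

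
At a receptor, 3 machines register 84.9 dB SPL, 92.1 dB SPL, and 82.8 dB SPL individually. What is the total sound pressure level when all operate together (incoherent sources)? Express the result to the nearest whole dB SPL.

93 dB SPL

For uncorrelated sources the intensities add, so convert each level to linear form, sum, and take 10·log₁₀ of the total.
Σ 10^(L/10) = 10^(84.9/10) + 10^(92.1/10) + 10^(82.8/10) = 2.121e+09.
L_total = 10·log₁₀(2.121e+09) = 93.27 dB SPL.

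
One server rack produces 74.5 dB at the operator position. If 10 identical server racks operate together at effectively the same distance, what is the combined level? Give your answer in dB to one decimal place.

84.5 dB

L_total = L₁ + 10·log₁₀ N for N identical incoherent sources.
L_total = 74.5 + 10·log₁₀(10) = 74.5 + 10.000 = 84.50 dB.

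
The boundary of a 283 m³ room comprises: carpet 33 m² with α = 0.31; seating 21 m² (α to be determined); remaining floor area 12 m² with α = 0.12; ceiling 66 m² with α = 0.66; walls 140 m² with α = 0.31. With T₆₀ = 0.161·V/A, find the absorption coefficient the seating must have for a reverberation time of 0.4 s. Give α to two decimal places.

0.73

From T₆₀ = 0.161·V/A, the target T₆₀ = 0.4 s needs A = 0.161·283/0.4 = 113.91 m².
Absorption from the other surfaces = 33·0.31 + 12·0.12 + 66·0.66 + 140·0.31 = 98.63 m², so the seating must supply 15.28 m² over 21 m².
α = 15.28/21 = 0.728.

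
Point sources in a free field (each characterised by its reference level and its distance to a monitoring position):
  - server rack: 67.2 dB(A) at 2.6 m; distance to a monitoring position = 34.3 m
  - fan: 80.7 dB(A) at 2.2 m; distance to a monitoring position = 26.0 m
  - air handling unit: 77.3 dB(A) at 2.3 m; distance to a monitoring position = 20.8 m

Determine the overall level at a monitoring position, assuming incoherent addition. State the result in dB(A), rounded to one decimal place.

First find each source's level at the receiver (point-source: −20·log₁₀(r/r_ref)), then combine on an intensity basis.
server rack: 67.2 − 20·log₁₀(34.3/2.6) = 67.2 − 22.41 = 44.79 dB(A).
fan: 80.7 − 20·log₁₀(26.0/2.2) = 80.7 − 21.45 = 59.25 dB(A).
air handling unit: 77.3 − 20·log₁₀(20.8/2.3) = 77.3 − 19.13 = 58.17 dB(A).
Σ 10^(L/10) = 1.528e+06 → L_total = 10·log₁₀(1.528e+06) = 61.84 dB(A).

61.8 dB(A)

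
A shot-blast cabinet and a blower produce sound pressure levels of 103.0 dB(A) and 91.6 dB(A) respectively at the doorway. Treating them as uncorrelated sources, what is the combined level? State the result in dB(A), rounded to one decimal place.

103.3 dB(A)

Incoherent sources combine by intensity addition: L_total = 10·log₁₀(Σ 10^(L_i/10)).
Σ 10^(L/10) = 10^(103.0/10) + 10^(91.6/10) = 2.140e+10.
L_total = 10·log₁₀(2.140e+10) = 103.30 dB(A).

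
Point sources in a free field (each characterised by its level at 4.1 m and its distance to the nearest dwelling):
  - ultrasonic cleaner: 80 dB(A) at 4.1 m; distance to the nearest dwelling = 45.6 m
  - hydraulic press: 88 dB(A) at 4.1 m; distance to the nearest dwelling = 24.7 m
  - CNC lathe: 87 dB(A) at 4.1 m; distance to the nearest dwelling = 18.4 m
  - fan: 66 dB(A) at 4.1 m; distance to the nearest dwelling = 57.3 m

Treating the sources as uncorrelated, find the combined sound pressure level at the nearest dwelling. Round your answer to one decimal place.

76.3 dB(A)

Propagate each source to the receiver with L = L_ref − 20·log₁₀(r/r_ref), then add intensities.
ultrasonic cleaner: 80 − 20·log₁₀(45.6/4.1) = 80 − 20.92 = 59.08 dB(A).
hydraulic press: 88 − 20·log₁₀(24.7/4.1) = 88 − 15.60 = 72.40 dB(A).
CNC lathe: 87 − 20·log₁₀(18.4/4.1) = 87 − 13.04 = 73.96 dB(A).
fan: 66 − 20·log₁₀(57.3/4.1) = 66 − 22.91 = 43.09 dB(A).
Σ 10^(L/10) = 4.310e+07 → L_total = 10·log₁₀(4.310e+07) = 76.34 dB(A).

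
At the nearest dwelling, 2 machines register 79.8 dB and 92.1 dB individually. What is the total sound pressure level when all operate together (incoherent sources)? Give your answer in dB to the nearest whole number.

For uncorrelated sources the intensities add, so convert each level to linear form, sum, and take 10·log₁₀ of the total.
Σ 10^(L/10) = 10^(79.8/10) + 10^(92.1/10) = 1.717e+09.
L_total = 10·log₁₀(1.717e+09) = 92.35 dB.

92 dB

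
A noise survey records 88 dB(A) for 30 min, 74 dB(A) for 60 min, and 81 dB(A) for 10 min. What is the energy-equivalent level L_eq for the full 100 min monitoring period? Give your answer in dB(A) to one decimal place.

83.4 dB(A)

The energy average is taken in the linear domain: L_eq = 10·log₁₀[(Σ tᵢ·10^(Lᵢ/10))/T], T = 100 min.
Σ tᵢ·10^(Lᵢ/10) = 30·10^(88/10) + 60·10^(74/10) + 10·10^(81/10) = 2.169e+10.
L_eq = 10·log₁₀(2.169e+10/100) = 83.36 dB(A).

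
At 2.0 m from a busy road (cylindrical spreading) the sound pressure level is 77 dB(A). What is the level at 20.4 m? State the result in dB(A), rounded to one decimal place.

66.9 dB(A)

Line-source attenuation: ΔL = 10·log₁₀(r₂/r₁) = 10·log₁₀(20.4/2.0) = 10.086 dB.
L₂ = 77 − 10·log₁₀(20.4/2.0) = 77 − 10.086 = 66.91 dB(A).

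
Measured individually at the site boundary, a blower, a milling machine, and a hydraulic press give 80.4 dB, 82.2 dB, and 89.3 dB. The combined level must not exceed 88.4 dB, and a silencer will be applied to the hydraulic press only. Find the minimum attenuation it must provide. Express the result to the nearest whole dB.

3 dB

Fixed contribution from the other sources: Σ 10^(L/10) = 10^(80.4/10) + 10^(82.2/10) = 2.756e+08 (84.40 dB).
To meet 88.4 dB overall, the treated hydraulic press may contribute at most 10^(88.4/10) − 2.756e+08 = 4.162e+08, i.e. 86.19 dB.
So the hydraulic press must be reduced from 89.3 to 86.19 dB: IL = 3.11 dB.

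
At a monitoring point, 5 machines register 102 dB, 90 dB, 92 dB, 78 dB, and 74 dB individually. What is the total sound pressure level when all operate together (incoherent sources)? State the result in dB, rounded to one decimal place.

102.7 dB

For uncorrelated sources the intensities add, so convert each level to linear form, sum, and take 10·log₁₀ of the total.
Σ 10^(L/10) = 10^(102/10) + 10^(90/10) + 10^(92/10) + 10^(78/10) + 10^(74/10) = 1.852e+10.
L_total = 10·log₁₀(1.852e+10) = 102.68 dB.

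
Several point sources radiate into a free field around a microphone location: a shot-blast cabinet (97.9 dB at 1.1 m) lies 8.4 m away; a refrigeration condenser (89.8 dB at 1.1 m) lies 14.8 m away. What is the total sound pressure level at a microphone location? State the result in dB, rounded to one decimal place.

80.5 dB

First find each source's level at the receiver (point-source: −20·log₁₀(r/r_ref)), then combine on an intensity basis.
shot-blast cabinet: 97.9 − 20·log₁₀(8.4/1.1) = 97.9 − 17.66 = 80.24 dB.
refrigeration condenser: 89.8 − 20·log₁₀(14.8/1.1) = 89.8 − 22.58 = 67.22 dB.
Σ 10^(L/10) = 1.110e+08 → L_total = 10·log₁₀(1.110e+08) = 80.45 dB.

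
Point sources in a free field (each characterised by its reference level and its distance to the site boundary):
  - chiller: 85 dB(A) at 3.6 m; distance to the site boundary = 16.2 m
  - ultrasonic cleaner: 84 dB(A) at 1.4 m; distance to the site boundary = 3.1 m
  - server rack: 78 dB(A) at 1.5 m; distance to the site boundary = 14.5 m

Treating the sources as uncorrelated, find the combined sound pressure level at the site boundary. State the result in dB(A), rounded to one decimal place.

Apply inverse-square spreading to bring every level to the receiver, then sum 10^(L/10).
chiller: 85 − 20·log₁₀(16.2/3.6) = 85 − 13.06 = 71.94 dB(A).
ultrasonic cleaner: 84 − 20·log₁₀(3.1/1.4) = 84 − 6.90 = 77.10 dB(A).
server rack: 78 − 20·log₁₀(14.5/1.5) = 78 − 19.71 = 58.29 dB(A).
Σ 10^(L/10) = 6.752e+07 → L_total = 10·log₁₀(6.752e+07) = 78.29 dB(A).

78.3 dB(A)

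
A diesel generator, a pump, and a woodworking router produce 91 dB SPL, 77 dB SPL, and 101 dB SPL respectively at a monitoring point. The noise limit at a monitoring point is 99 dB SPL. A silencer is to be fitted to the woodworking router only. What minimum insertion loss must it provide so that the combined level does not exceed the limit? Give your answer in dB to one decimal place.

2.8 dB

The untreated sources together contribute 10^(91/10) + 10^(77/10) = 1.309e+09, i.e. 91.17 dB SPL.
To meet 99 dB SPL overall, the treated woodworking router may contribute at most 10^(99/10) − 1.309e+09 = 6.634e+09, i.e. 98.22 dB SPL.
Required insertion loss = 101 − 98.22 = 2.78 dB.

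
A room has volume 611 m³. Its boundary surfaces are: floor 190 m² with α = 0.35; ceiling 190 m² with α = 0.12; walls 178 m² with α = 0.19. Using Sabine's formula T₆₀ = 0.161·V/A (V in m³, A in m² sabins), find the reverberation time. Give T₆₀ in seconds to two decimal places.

0.80 s

Total absorption A = 190·0.35 + 190·0.12 + 178·0.19 = 123.12 m² sabins.
T₆₀ = 0.161 × 611 / 123.12 = 0.799 s.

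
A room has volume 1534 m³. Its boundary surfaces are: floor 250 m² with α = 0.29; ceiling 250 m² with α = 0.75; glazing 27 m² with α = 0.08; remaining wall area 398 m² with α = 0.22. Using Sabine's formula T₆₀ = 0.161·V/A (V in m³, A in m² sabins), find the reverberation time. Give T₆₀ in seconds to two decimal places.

A = Σ Sᵢαᵢ = 250·0.29 + 250·0.75 + 27·0.08 + 398·0.22 = 349.72 m².
T₆₀ = 0.161·V/A = 0.161·1534/349.72 = 0.706 s.

0.71 s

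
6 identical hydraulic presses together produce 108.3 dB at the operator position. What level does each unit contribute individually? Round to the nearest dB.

6 equal contributions raise the level by 10·log₁₀ 6 = 7.782 dB, so each unit alone gives 108.3 − 7.782.

101 dB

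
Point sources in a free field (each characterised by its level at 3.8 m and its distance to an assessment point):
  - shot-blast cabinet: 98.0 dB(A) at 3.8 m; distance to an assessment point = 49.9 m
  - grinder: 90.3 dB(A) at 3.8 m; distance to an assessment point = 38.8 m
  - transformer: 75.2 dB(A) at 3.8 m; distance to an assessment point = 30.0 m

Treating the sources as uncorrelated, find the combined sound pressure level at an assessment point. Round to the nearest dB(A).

77 dB(A)

Propagate each source to the receiver with L = L_ref − 20·log₁₀(r/r_ref), then add intensities.
shot-blast cabinet: 98.0 − 20·log₁₀(49.9/3.8) = 98.0 − 22.37 = 75.63 dB(A).
grinder: 90.3 − 20·log₁₀(38.8/3.8) = 90.3 − 20.18 = 70.12 dB(A).
transformer: 75.2 − 20·log₁₀(30.0/3.8) = 75.2 − 17.95 = 57.25 dB(A).
Σ 10^(L/10) = 4.740e+07 → L_total = 10·log₁₀(4.740e+07) = 76.76 dB(A).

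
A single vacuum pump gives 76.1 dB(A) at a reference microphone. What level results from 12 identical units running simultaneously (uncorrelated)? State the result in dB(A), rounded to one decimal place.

N identical incoherent sources raise the level by 10·log₁₀ N.
L_total = 76.1 + 10·log₁₀(12) = 76.1 + 10.792 = 86.89 dB(A).

86.9 dB(A)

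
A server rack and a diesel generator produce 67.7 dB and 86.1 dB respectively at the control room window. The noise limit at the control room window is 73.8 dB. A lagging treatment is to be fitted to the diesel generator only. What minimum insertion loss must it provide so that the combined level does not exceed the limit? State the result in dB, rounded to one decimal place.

The untreated sources together contribute 10^(67.7/10) = 5.888e+06, i.e. 67.70 dB.
To meet 73.8 dB overall, the treated diesel generator may contribute at most 10^(73.8/10) − 5.888e+06 = 1.810e+07, i.e. 72.58 dB.
So the diesel generator must be reduced from 86.1 to 72.58 dB: IL = 13.52 dB.

13.5 dB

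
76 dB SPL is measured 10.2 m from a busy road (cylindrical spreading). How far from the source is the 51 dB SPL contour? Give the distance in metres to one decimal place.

3225.5 m

Line-source spreading drops the level by 10·log₁₀(r₂/r₁); inverting, r₂/r₁ = 10^(ΔL/10).
r₂ = 10.2·10^((76−51)/10) = 10.2·10^(25.0/10) = 3225.52 m.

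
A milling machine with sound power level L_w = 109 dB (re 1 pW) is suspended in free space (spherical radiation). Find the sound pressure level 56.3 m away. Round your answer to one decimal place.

Free-field spherical radiation: L_p = L_w − 10·log₁₀(4π·r²), r = 56.3 m.
4π·r² = 3.983e+04 m², 10·log₁₀ of that is 46.002 dB.
L_p = 109 − 46.002 = 63.00 dB.

63.0 dB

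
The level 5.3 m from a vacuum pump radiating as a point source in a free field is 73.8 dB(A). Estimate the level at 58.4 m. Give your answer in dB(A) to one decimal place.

53.0 dB(A)

Point-source attenuation: ΔL = 20·log₁₀(r₂/r₁) = 20·log₁₀(58.4/5.3) = 20.843 dB.
L₂ = 73.8 − 20·log₁₀(58.4/5.3) = 73.8 − 20.843 = 52.96 dB(A).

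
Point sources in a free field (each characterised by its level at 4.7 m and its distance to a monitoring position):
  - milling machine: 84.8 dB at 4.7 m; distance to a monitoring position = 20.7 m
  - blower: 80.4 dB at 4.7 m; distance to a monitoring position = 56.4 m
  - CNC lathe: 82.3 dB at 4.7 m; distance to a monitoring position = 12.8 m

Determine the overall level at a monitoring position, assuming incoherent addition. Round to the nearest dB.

Propagate each source to the receiver with L = L_ref − 20·log₁₀(r/r_ref), then add intensities.
milling machine: 84.8 − 20·log₁₀(20.7/4.7) = 84.8 − 12.88 = 71.92 dB.
blower: 80.4 − 20·log₁₀(56.4/4.7) = 80.4 − 21.58 = 58.82 dB.
CNC lathe: 82.3 − 20·log₁₀(12.8/4.7) = 82.3 − 8.70 = 73.60 dB.
Σ 10^(L/10) = 3.923e+07 → L_total = 10·log₁₀(3.923e+07) = 75.94 dB.

76 dB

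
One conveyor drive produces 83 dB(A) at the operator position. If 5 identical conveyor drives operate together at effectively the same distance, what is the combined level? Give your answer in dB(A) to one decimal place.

L_total = L₁ + 10·log₁₀ N for N identical incoherent sources.
L_total = 83 + 10·log₁₀(5) = 83 + 6.990 = 89.99 dB(A).

90.0 dB(A)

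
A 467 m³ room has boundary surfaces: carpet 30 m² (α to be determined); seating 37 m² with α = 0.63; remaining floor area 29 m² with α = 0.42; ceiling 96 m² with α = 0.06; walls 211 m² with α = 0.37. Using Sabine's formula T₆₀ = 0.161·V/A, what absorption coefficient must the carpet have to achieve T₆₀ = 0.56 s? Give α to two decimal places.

0.50

From T₆₀ = 0.161·V/A, the target T₆₀ = 0.56 s needs A = 0.161·467/0.56 = 134.26 m².
Absorption from the other surfaces = 37·0.63 + 29·0.42 + 96·0.06 + 211·0.37 = 119.32 m², so the carpet must supply 14.94 m² over 30 m².
α = 14.94/30 = 0.498.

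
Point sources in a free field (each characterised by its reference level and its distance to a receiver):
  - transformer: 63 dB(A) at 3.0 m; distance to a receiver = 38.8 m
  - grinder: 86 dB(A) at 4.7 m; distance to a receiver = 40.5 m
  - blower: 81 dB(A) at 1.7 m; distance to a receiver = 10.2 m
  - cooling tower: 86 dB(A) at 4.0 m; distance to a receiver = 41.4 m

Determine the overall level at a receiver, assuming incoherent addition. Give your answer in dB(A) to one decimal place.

First find each source's level at the receiver (point-source: −20·log₁₀(r/r_ref)), then combine on an intensity basis.
transformer: 63 − 20·log₁₀(38.8/3.0) = 63 − 22.23 = 40.77 dB(A).
grinder: 86 − 20·log₁₀(40.5/4.7) = 86 − 18.71 = 67.29 dB(A).
blower: 81 − 20·log₁₀(10.2/1.7) = 81 − 15.56 = 65.44 dB(A).
cooling tower: 86 − 20·log₁₀(41.4/4.0) = 86 − 20.30 = 65.70 dB(A).
Σ 10^(L/10) = 1.259e+07 → L_total = 10·log₁₀(1.259e+07) = 71.00 dB(A).

71.0 dB(A)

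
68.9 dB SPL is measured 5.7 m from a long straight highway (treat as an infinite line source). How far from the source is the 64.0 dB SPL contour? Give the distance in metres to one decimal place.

For a line source L₁ − L₂ = 10·log₁₀(r₂/r₁), so r₂ = r₁·10^((L₁−L₂)/10).
r₂ = 5.7·10^((68.9−64.0)/10) = 5.7·10^(4.9/10) = 17.61 m.

17.6 m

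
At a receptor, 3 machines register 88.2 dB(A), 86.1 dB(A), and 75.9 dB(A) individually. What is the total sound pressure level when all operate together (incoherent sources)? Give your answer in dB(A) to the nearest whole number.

90 dB(A)

Incoherent sources combine by intensity addition: L_total = 10·log₁₀(Σ 10^(L_i/10)).
Σ 10^(L/10) = 10^(88.2/10) + 10^(86.1/10) + 10^(75.9/10) = 1.107e+09.
L_total = 10·log₁₀(1.107e+09) = 90.44 dB(A).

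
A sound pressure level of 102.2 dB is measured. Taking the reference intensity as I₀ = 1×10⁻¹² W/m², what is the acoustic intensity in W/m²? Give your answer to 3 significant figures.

0.0166 W/m²

L = 10·log₁₀(I/I₀) ⇒ I = I₀·10^(L/10) = 10⁻¹² × 10^10.22.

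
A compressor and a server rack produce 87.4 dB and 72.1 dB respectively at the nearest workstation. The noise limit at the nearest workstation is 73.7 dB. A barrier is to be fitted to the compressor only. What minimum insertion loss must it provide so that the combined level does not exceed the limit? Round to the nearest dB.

Everything except the compressor sums to 10^(72.1/10) = 1.622e+07 in linear terms, 72.10 dB.
The limit corresponds to 10^(73.7/10) = 2.344e+07; subtracting the fixed part leaves 7.224e+06 for the compressor, i.e. 68.59 dB.
Required insertion loss = 87.4 − 68.59 = 18.81 dB.

19 dB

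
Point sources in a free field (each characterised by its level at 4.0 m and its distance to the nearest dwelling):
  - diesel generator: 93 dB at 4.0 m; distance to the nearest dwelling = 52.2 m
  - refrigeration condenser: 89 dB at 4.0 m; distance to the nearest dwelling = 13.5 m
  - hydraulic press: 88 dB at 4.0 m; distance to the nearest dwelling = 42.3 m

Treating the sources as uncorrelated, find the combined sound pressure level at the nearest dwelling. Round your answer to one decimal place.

79.4 dB

Apply inverse-square spreading to bring every level to the receiver, then sum 10^(L/10).
diesel generator: 93 − 20·log₁₀(52.2/4.0) = 93 − 22.31 = 70.69 dB.
refrigeration condenser: 89 − 20·log₁₀(13.5/4.0) = 89 − 10.57 = 78.43 dB.
hydraulic press: 88 − 20·log₁₀(42.3/4.0) = 88 − 20.49 = 67.51 dB.
Σ 10^(L/10) = 8.709e+07 → L_total = 10·log₁₀(8.709e+07) = 79.40 dB.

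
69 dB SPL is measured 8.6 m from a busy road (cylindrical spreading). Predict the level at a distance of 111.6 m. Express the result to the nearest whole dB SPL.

For a line source, L₂ = L₁ − 10·log₁₀(r₂/r₁).
L₂ = 69 − 10·log₁₀(111.6/8.6) = 69 − 11.132 = 57.87 dB SPL.

58 dB SPL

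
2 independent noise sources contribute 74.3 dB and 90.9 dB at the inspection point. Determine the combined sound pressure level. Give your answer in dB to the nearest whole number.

For uncorrelated sources the intensities add, so convert each level to linear form, sum, and take 10·log₁₀ of the total.
Σ 10^(L/10) = 10^(74.3/10) + 10^(90.9/10) = 1.257e+09.
L_total = 10·log₁₀(1.257e+09) = 90.99 dB.

91 dB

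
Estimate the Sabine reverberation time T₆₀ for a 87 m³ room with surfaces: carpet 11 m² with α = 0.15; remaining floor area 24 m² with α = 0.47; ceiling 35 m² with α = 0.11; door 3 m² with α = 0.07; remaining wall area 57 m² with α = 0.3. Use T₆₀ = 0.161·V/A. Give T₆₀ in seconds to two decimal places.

A = Σ Sᵢαᵢ = 11·0.15 + 24·0.47 + 35·0.11 + 3·0.07 + 57·0.3 = 34.09 m².
T₆₀ = 0.161 × 87 / 34.09 = 0.411 s.

0.41 s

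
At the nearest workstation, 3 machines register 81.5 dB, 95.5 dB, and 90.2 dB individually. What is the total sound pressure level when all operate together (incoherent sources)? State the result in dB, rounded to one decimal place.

96.8 dB

For uncorrelated sources the intensities add, so convert each level to linear form, sum, and take 10·log₁₀ of the total.
Σ 10^(L/10) = 10^(81.5/10) + 10^(95.5/10) + 10^(90.2/10) = 4.737e+09.
L_total = 10·log₁₀(4.737e+09) = 96.75 dB.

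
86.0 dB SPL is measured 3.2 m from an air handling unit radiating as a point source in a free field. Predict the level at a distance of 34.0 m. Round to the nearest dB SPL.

65 dB SPL

For a point source, L₂ = L₁ − 20·log₁₀(r₂/r₁).
L₂ = 86.0 − 20·log₁₀(34.0/3.2) = 86.0 − 20.527 = 65.47 dB SPL.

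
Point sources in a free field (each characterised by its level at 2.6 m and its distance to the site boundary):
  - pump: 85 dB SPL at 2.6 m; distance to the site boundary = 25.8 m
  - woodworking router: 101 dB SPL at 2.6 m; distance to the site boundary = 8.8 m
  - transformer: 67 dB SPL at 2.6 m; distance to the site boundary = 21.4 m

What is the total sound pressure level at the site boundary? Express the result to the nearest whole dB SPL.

90 dB SPL

First find each source's level at the receiver (point-source: −20·log₁₀(r/r_ref)), then combine on an intensity basis.
pump: 85 − 20·log₁₀(25.8/2.6) = 85 − 19.93 = 65.07 dB SPL.
woodworking router: 101 − 20·log₁₀(8.8/2.6) = 101 − 10.59 = 90.41 dB SPL.
transformer: 67 − 20·log₁₀(21.4/2.6) = 67 − 18.31 = 48.69 dB SPL.
Σ 10^(L/10) = 1.102e+09 → L_total = 10·log₁₀(1.102e+09) = 90.42 dB SPL.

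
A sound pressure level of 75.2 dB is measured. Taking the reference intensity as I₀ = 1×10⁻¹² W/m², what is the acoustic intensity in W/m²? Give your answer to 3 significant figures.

L = 10·log₁₀(I/I₀) ⇒ I = I₀·10^(L/10) = 10⁻¹² × 10^7.52.

3.31e-05 W/m²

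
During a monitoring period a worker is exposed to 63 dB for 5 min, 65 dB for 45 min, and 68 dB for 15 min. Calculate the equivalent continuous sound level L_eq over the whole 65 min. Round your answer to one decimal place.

L_eq = 10·log₁₀[(1/T)·Σ tᵢ·10^(Lᵢ/10)] with T = 65 min.
Σ tᵢ·10^(Lᵢ/10) = 5·10^(63/10) + 45·10^(65/10) + 15·10^(68/10) = 2.469e+08.
L_eq = 10·log₁₀(2.469e+08/65) = 65.80 dB.

65.8 dB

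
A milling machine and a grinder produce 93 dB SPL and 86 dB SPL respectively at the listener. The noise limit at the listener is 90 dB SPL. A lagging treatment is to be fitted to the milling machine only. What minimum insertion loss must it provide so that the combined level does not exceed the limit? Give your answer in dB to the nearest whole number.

5 dB

Fixed contribution from the other source: Σ 10^(L/10) = 10^(86/10) = 3.981e+08 (86.00 dB SPL).
The limit corresponds to 10^(90/10) = 1.000e+09; subtracting the fixed part leaves 6.019e+08 for the milling machine, i.e. 87.80 dB SPL.
Required insertion loss = 93 − 87.80 = 5.20 dB.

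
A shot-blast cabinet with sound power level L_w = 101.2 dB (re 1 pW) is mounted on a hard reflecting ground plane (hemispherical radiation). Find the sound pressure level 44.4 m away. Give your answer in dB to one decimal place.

The power spreads over a hemisphere of area 2π·r², so L_p = L_w − 10·log₁₀(2π·r²).
2π·r² = 1.239e+04 m², 10·log₁₀ of that is 40.929 dB.
L_p = 101.2 − 40.929 = 60.27 dB.

60.3 dB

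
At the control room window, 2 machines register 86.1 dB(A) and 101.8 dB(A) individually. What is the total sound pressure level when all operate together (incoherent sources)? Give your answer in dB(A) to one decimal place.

For uncorrelated sources the intensities add, so convert each level to linear form, sum, and take 10·log₁₀ of the total.
Σ 10^(L/10) = 10^(86.1/10) + 10^(101.8/10) = 1.554e+10.
L_total = 10·log₁₀(1.554e+10) = 101.92 dB(A).

101.9 dB(A)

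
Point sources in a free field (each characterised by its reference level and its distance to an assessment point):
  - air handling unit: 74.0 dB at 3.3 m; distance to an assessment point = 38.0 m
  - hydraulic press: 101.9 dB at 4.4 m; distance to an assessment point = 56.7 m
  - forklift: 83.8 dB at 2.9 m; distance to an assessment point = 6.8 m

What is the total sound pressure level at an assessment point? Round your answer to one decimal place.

Propagate each source to the receiver with L = L_ref − 20·log₁₀(r/r_ref), then add intensities.
air handling unit: 74.0 − 20·log₁₀(38.0/3.3) = 74.0 − 21.23 = 52.77 dB.
hydraulic press: 101.9 − 20·log₁₀(56.7/4.4) = 101.9 − 22.20 = 79.70 dB.
forklift: 83.8 − 20·log₁₀(6.8/2.9) = 83.8 − 7.40 = 76.40 dB.
Σ 10^(L/10) = 1.371e+08 → L_total = 10·log₁₀(1.371e+08) = 81.37 dB.

81.4 dB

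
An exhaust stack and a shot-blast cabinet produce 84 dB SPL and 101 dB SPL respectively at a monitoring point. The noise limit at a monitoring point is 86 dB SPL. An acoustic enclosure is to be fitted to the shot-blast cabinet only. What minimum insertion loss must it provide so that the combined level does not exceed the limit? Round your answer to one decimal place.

19.3 dB

The untreated sources together contribute 10^(84/10) = 2.512e+08, i.e. 84.00 dB SPL.
To meet 86 dB SPL overall, the treated shot-blast cabinet may contribute at most 10^(86/10) − 2.512e+08 = 1.469e+08, i.e. 81.67 dB SPL.
Required insertion loss = 101 − 81.67 = 19.33 dB.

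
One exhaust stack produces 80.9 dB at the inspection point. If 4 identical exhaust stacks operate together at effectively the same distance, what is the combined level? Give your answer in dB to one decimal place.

86.9 dB

With 4 equal, uncorrelated contributions the intensity is 4× that of one unit, giving a rise of 10·log₁₀ 4.
L_total = 80.9 + 10·log₁₀(4) = 80.9 + 6.021 = 86.92 dB.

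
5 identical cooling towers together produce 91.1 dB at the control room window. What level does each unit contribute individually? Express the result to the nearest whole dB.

For N identical incoherent sources L_total = L₁ + 10·log₁₀ N, so L₁ = 91.1 − 10·log₁₀(5) = 91.1 − 6.990.

84 dB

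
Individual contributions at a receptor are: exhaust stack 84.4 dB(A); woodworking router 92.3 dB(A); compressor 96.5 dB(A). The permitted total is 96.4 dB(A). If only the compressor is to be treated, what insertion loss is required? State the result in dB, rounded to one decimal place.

The untreated sources together contribute 10^(84.4/10) + 10^(92.3/10) = 1.974e+09, i.e. 92.95 dB(A).
To meet 96.4 dB(A) overall, the treated compressor may contribute at most 10^(96.4/10) − 1.974e+09 = 2.391e+09, i.e. 93.79 dB(A).
So the compressor must be reduced from 96.5 to 93.79 dB(A): IL = 2.71 dB.

2.7 dB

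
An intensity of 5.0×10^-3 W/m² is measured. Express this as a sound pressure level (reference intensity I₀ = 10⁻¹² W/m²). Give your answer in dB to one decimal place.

Dividing by I₀ shifts the exponent by 12: I/I₀ = 5.0×10^9.
L = 10·(0.6990 + 9) = 96.99 dB.

97.0 dB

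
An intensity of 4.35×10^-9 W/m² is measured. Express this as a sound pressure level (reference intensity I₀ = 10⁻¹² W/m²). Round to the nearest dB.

36 dB

Dividing by I₀ shifts the exponent by 12: I/I₀ = 4.35×10^3.
L = 10·(0.6385 + 3) = 36.38 dB.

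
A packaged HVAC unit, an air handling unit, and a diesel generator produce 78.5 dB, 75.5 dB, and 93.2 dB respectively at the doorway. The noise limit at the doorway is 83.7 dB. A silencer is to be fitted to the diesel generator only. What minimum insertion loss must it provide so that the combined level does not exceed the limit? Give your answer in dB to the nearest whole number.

12 dB

Fixed contribution from the other sources: Σ 10^(L/10) = 10^(78.5/10) + 10^(75.5/10) = 1.063e+08 (80.26 dB).
The limit corresponds to 10^(83.7/10) = 2.344e+08; subtracting the fixed part leaves 1.281e+08 for the diesel generator, i.e. 81.08 dB.
So the diesel generator must be reduced from 93.2 to 81.08 dB: IL = 12.12 dB.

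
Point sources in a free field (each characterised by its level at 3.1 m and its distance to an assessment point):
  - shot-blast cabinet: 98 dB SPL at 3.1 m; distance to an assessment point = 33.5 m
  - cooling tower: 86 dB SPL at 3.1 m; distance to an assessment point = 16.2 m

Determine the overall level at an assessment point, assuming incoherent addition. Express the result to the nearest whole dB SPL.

78 dB SPL

Propagate each source to the receiver with L = L_ref − 20·log₁₀(r/r_ref), then add intensities.
shot-blast cabinet: 98 − 20·log₁₀(33.5/3.1) = 98 − 20.67 = 77.33 dB SPL.
cooling tower: 86 − 20·log₁₀(16.2/3.1) = 86 − 14.36 = 71.64 dB SPL.
Σ 10^(L/10) = 6.861e+07 → L_total = 10·log₁₀(6.861e+07) = 78.36 dB SPL.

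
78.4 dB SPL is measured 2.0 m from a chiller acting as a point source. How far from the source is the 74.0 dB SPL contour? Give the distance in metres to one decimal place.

The 4.4 dB drop corresponds to a distance ratio of 10^(4.4/20) for a point source.
r₂ = 2.0·10^((78.4−74.0)/20) = 2.0·10^(4.4/20) = 3.32 m.

3.3 m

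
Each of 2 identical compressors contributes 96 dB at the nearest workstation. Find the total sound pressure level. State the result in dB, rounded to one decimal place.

99.0 dB

With 2 equal, uncorrelated contributions the intensity is 2× that of one unit, giving a rise of 10·log₁₀ 2.
L_total = 96 + 10·log₁₀(2) = 96 + 3.010 = 99.01 dB.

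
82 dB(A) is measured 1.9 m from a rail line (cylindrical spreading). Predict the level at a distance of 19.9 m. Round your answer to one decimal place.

71.8 dB(A)

Line-source attenuation: ΔL = 10·log₁₀(r₂/r₁) = 10·log₁₀(19.9/1.9) = 10.201 dB.
L₂ = 82 − 10·log₁₀(19.9/1.9) = 82 − 10.201 = 71.80 dB(A).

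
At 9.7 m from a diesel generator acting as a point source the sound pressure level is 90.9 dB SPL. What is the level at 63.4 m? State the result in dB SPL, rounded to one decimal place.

74.6 dB SPL

Spherical spreading from a point source gives a 20·log₁₀(r₂/r₁) drop.
L₂ = 90.9 − 20·log₁₀(63.4/9.7) = 90.9 − 16.306 = 74.59 dB SPL.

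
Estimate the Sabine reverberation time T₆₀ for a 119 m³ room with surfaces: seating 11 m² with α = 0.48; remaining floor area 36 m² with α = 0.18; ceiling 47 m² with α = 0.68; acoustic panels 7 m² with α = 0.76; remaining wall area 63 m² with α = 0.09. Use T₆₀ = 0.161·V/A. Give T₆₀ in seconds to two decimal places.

0.35 s

Total absorption A = 11·0.48 + 36·0.18 + 47·0.68 + 7·0.76 + 63·0.09 = 54.71 m² sabins.
T₆₀ = 0.161·V/A = 0.161·119/54.71 = 0.350 s.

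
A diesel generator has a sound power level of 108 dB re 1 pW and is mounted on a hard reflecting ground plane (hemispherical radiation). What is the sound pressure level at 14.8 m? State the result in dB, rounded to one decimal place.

Free-field hemispherical radiation: L_p = L_w − 10·log₁₀(2π·r²), r = 14.8 m.
2π·r² = 1376 m², 10·log₁₀ of that is 31.387 dB.
L_p = 108 − 31.387 = 76.61 dB.

76.6 dB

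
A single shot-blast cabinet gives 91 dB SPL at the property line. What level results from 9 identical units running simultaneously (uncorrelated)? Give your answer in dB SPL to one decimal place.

L_total = L₁ + 10·log₁₀ N for N identical incoherent sources.
L_total = 91 + 10·log₁₀(9) = 91 + 9.542 = 100.54 dB SPL.

100.5 dB SPL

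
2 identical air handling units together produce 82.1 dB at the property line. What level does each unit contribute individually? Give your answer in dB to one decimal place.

79.1 dB

Dividing the total intensity by 2 lowers the level by 10·log₁₀ 2 = 3.010 dB: L₁ = 82.1 − 3.010.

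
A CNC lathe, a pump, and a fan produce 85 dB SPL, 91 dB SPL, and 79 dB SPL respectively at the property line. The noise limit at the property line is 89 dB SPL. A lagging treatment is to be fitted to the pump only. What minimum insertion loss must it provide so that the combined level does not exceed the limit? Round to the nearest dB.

The untreated sources together contribute 10^(85/10) + 10^(79/10) = 3.957e+08, i.e. 85.97 dB SPL.
To meet 89 dB SPL overall, the treated pump may contribute at most 10^(89/10) − 3.957e+08 = 3.987e+08, i.e. 86.01 dB SPL.
So the pump must be reduced from 91 to 86.01 dB SPL: IL = 4.99 dB.

5 dB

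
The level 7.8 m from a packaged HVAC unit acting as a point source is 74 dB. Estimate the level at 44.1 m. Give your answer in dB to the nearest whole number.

59 dB

Point-source attenuation: ΔL = 20·log₁₀(r₂/r₁) = 20·log₁₀(44.1/7.8) = 15.047 dB.
L₂ = 74 − 20·log₁₀(44.1/7.8) = 74 − 15.047 = 58.95 dB.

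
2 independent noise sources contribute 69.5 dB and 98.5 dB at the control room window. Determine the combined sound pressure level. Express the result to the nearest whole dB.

99 dB

For uncorrelated sources the intensities add, so convert each level to linear form, sum, and take 10·log₁₀ of the total.
Σ 10^(L/10) = 10^(69.5/10) + 10^(98.5/10) = 7.088e+09.
L_total = 10·log₁₀(7.088e+09) = 98.51 dB.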